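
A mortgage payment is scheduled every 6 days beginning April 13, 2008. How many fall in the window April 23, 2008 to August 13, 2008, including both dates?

19

Occurrences land 6·i days after April 13, 2008 for i = 0, 1, 2, …
April 23, 2008 is 10 days after the start; 10 ÷ 6 = 1 remainder 4; since the remainder is 4, round up to i = 2. First occurrence in the window: #3 on April 25, 2008 (2×6 = 12 days in).
August 13, 2008 is 122 days after the start; 122 ÷ 6 = 20 remainder 2. Last occurrence in the window: #21 on August 11, 2008.
Occurrences #3 through #21: 19 in total.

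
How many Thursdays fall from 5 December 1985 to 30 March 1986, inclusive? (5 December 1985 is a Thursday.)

5 December 1985 is a Thursday; the first Thursday on or after it is 5 December 1985.
From 5 December 1985 to 30 March 1986: 26 + 31 + 28 + 30 = 115 days (rest of December, January, February, March).
115 ÷ 7 = 16 full weeks with remainder 3, so 16 more Thursdays after the first → 17.

17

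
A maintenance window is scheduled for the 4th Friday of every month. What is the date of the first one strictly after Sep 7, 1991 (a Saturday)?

Sep 1991 starts on a Sunday; its first Friday is the 6th, so the 4th Friday is the 27th — Sep 27, 1991.
Sep 27, 1991 is after Sep 7, 1991, so that is the next one.

Sep 27, 1991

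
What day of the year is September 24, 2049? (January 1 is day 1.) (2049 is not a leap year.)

Days in months before September: 31 + 28 + 31 + 30 + 31 + 30 + 31 + 31 = 243.
Plus 24 days into September → day 267.

267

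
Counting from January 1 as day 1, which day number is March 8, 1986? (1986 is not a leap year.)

67

Days in months before March: 31 + 28 = 59.
Plus 8 days into March → day 67.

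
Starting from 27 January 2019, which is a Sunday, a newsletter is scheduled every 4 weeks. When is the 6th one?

The 6th occurrence is 5 intervals after the first: 5 × 28 = 140 days after 27 January 2019.
January has 31 days — 4 days to the end of January leaves 136.
February has 28 days (108 left).
March has 31 days (77 left).
April has 30 days (47 left).
May has 31 days (16 left).
16 days into June → 16 June 2019.

16 June 2019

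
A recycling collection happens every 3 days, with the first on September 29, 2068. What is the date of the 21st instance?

November 28, 2068

The 21st occurrence is 20 intervals after the first: 20 × 3 = 60 days after September 29, 2068.
September has 30 days — 1 day to the end of September leaves 59.
October has 31 days (28 left).
28 days into November → November 28, 2068.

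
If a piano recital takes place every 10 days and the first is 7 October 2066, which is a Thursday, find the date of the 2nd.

The 2nd occurrence is 1 interval after the first: 1 × 10 = 10 days after 7 October 2066.
10 days later is 17 October 2066.

17 October 2066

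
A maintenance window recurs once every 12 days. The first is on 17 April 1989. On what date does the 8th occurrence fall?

The 8th occurrence is 7 intervals after the first: 7 × 12 = 84 days after 17 April 1989.
April has 30 days — 13 days to the end of April leaves 71.
May has 31 days (40 left).
June has 30 days (10 left).
10 days into July → 10 July 1989.

10 July 1989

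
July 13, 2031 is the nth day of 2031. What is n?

Days in months before July: 31 + 28 + 31 + 30 + 31 + 30 = 181.
Plus 13 days into July → day 194.

194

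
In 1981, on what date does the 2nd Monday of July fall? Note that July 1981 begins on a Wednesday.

July 13, 1981

July 1981 begins on a Wednesday, so the first Monday is July 6 (5 days later).
The 2nd Monday is 1 weeks later: 6 + 7 = 13.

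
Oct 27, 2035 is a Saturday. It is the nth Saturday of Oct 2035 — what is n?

4th

Day 27 falls in week ⌈27/7⌉ of the month.
Days 1–7 hold the 1st Saturday, 8–14 the 2nd, 15–21 the 3rd, 22–28 the 4th, 29–31 the 5th.
27 is in the range for the 4th.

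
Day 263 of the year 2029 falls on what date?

January has 31 days (263 − 31 = 232 remain).
February has 28 days (232 − 28 = 204 remain).
March has 31 days (204 − 31 = 173 remain).
April has 30 days (173 − 30 = 143 remain).
May has 31 days (143 − 31 = 112 remain).
June has 30 days (112 − 30 = 82 remain).
July has 31 days (82 − 31 = 51 remain).
August has 31 days (51 − 31 = 20 remain).
20 into September → September 20.

20 September 2029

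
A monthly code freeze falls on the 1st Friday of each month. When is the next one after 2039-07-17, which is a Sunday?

July 2039 starts on a Friday, so its 1st Friday is 2039-07-01.
That is not after 2039-07-17, so look at August 2039.
August 2039 starts on a Monday, so its 1st Friday is 2039-08-05 (4 days in).

2039-08-05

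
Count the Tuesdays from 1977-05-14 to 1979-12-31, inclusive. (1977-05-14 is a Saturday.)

1977-05-14 is a Saturday; the first Tuesday on or after it is 1977-05-17 (3 days later).
From 1977-05-17 to 1979-12-31: 228 + 365 + 365 = 958 days (rest of 1977, 1978, to 1979-12-31 in 1979).
958 ÷ 7 = 136 full weeks with remainder 6, so 136 more Tuesdays after the first → 137.

137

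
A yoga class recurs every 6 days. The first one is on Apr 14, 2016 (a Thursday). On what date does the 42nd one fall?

Dec 16, 2016

The 42nd occurrence is 41 intervals after the first: 41 × 6 = 246 days after Apr 14, 2016.
Apr has 30 days — 16 days to the end of Apr leaves 230.
May has 31 days (199 left).
Jun has 30 days (169 left).
Jul has 31 days (138 left).
Aug has 31 days (107 left).
Sep has 30 days (77 left).
Oct has 31 days (46 left).
Nov has 30 days (16 left).
16 days into Dec → Dec 16, 2016.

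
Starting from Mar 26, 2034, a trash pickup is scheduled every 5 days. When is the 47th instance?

The 47th occurrence is 46 intervals after the first: 46 × 5 = 230 days after Mar 26, 2034.
Mar has 31 days — 5 days to the end of Mar leaves 225.
Apr has 30 days (195 left).
May has 31 days (164 left).
Jun has 30 days (134 left).
Jul has 31 days (103 left).
Aug has 31 days (72 left).
Sep has 30 days (42 left).
Oct has 31 days (11 left).
11 days into Nov → Nov 11, 2034.

Nov 11, 2034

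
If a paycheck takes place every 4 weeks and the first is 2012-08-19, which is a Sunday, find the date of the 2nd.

The 2nd occurrence is 1 interval after the first: 1 × 28 = 28 days after 2012-08-19.
August has 31 days — 12 days to the end of August leaves 16.
16 days into September → 2012-09-16.

2012-09-16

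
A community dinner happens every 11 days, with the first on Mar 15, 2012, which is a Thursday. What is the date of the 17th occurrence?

The 17th occurrence is 16 intervals after the first: 16 × 11 = 176 days after Mar 15, 2012.
Mar has 31 days — 16 days to the end of Mar leaves 160.
Apr has 30 days (130 left).
May has 31 days (99 left).
Jun has 30 days (69 left).
Jul has 31 days (38 left).
Aug has 31 days (7 left).
7 days into Sep → Sep 7, 2012.

Sep 7, 2012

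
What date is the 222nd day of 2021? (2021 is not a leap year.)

2021-08-10

January has 31 days (222 − 31 = 191 remain).
February has 28 days (191 − 28 = 163 remain).
March has 31 days (163 − 31 = 132 remain).
April has 30 days (132 − 30 = 102 remain).
May has 31 days (102 − 31 = 71 remain).
June has 30 days (71 − 30 = 41 remain).
July has 31 days (41 − 31 = 10 remain).
10 into August → August 10.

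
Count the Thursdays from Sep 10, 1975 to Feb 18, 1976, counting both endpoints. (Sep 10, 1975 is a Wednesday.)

Sep 10, 1975 is a Wednesday; the first Thursday on or after it is Sep 11, 1975 (1 day later).
From Sep 11, 1975 to Feb 18, 1976: 19 + 31 + 30 + 31 + 31 + 18 = 160 days (rest of Sep, Oct, Nov, Dec, Jan, Feb).
160 ÷ 7 = 22 full weeks with remainder 6, so 22 more Thursdays after the first → 23.

23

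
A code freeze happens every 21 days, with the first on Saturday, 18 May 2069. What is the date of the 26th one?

25 October 2070

The 26th occurrence is 25 intervals after the first: 25 × 21 = 525 days after 18 May 2069.
May has 31 days — 13 days to the end of May leaves 512.
From end of May to end of 2069 is 214 days (298 left).
January has 31 days (267 left).
February has 28 days (239 left).
March has 31 days (208 left).
April has 30 days (178 left).
May has 31 days (147 left).
June has 30 days (117 left).
July has 31 days (86 left).
August has 31 days (55 left).
September has 30 days (25 left).
25 days into October → 25 October 2070.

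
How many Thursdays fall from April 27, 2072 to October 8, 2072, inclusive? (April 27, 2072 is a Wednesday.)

April 27, 2072 is a Wednesday; the first Thursday on or after it is April 28, 2072 (1 day later).
From April 28, 2072 to October 8, 2072: 2 + 31 + 30 + 31 + 31 + 30 + 8 = 163 days (rest of April, May, June, July, August, September, October).
163 ÷ 7 = 23 full weeks with remainder 2, so 23 more Thursdays after the first → 24.

24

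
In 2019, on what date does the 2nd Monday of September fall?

September 2019 begins on a Sunday, so the first Monday is September 2 (1 day later).
The 2nd Monday is 1 weeks later: 2 + 7 = 9.

2019-09-09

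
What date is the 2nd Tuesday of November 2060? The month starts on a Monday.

November 2060 begins on a Monday, so the first Tuesday is November 2 (1 day later).
The 2nd Tuesday is 1 weeks later: 2 + 7 = 9.

2060-11-09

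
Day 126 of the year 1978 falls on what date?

January has 31 days (126 − 31 = 95 remain).
February has 28 days (95 − 28 = 67 remain).
March has 31 days (67 − 31 = 36 remain).
April has 30 days (36 − 30 = 6 remain).
6 into May → May 6.

May 6, 1978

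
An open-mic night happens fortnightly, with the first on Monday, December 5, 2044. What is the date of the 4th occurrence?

January 16, 2045

The 4th occurrence is 3 intervals after the first: 3 × 14 = 42 days after December 5, 2044.
December has 31 days — 26 days to the end of December leaves 16.
16 days into January → January 16, 2045.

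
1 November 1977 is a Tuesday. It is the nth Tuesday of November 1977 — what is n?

1st

Day 1 falls in week ⌈1/7⌉ of the month.
Days 1–7 hold the 1st Tuesday, 8–14 the 2nd, 15–21 the 3rd, 22–28 the 4th, 29–31 the 5th.
1 is in the range for the 1st.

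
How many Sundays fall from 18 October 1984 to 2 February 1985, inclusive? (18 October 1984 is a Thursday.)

18 October 1984 is a Thursday; the first Sunday on or after it is 21 October 1984 (3 days later).
From 21 October 1984 to 2 February 1985: 10 + 30 + 31 + 31 + 2 = 104 days (rest of October, November, December, January, February).
104 ÷ 7 = 14 full weeks with remainder 6, so 14 more Sundays after the first → 15.

15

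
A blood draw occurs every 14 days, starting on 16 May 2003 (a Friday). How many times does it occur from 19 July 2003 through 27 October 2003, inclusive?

Occurrences land 14·i days after 16 May 2003 for i = 0, 1, 2, …
19 July 2003 is 64 days after the start; 64 ÷ 14 = 4 remainder 8; since the remainder is 8, round up to i = 5. First occurrence in the window: #6 on 25 July 2003 (5×14 = 70 days in).
27 October 2003 is 164 days after the start; 164 ÷ 14 = 11 remainder 10. Last occurrence in the window: #12 on 17 October 2003.
Occurrences #6 through #12: 7 in total.

7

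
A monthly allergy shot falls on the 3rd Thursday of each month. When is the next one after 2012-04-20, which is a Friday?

2012-05-17

April 2012 starts on a Sunday; its first Thursday is the 5th, so the 3rd Thursday is the 19th — 2012-04-19.
That is not after 2012-04-20, so look at May 2012.
May 2012 starts on a Tuesday; its first Thursday is the 3rd, so the 3rd Thursday is the 17th — 2012-05-17.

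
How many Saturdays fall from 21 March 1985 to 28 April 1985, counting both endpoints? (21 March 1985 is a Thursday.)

21 March 1985 is a Thursday; the first Saturday on or after it is 23 March 1985 (2 days later).
From 23 March 1985 to 28 April 1985: 8 + 28 = 36 days (rest of March, April).
36 ÷ 7 = 5 full weeks with remainder 1, so 5 more Saturdays after the first → 6.

6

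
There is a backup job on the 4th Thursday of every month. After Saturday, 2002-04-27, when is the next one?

April 2002 starts on a Monday; its first Thursday is the 4th, so the 4th Thursday is the 25th — 2002-04-25.
That is not after 2002-04-27, so look at May 2002.
May 2002 starts on a Wednesday; its first Thursday is the 2nd, so the 4th Thursday is the 23rd — 2002-05-23.

2002-05-23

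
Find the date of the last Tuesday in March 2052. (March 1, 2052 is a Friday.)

March 2052 begins on a Friday, so the first Tuesday is March 5 (4 days later).
March 2052 has 31 days. Adding weeks: 5, 12, 19, 26 — the last one ≤ 31 is the 26th.

2052-03-26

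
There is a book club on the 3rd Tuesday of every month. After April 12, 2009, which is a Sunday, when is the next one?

April 21, 2009

April 2009 starts on a Wednesday; its first Tuesday is the 7th, so the 3rd Tuesday is the 21st — April 21, 2009.
April 21, 2009 is after April 12, 2009, so that is the next one.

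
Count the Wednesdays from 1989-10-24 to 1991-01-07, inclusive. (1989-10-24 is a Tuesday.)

63

1989-10-24 is a Tuesday; the first Wednesday on or after it is 1989-10-25 (1 day later).
From 1989-10-25 to 1991-01-07: 67 + 365 + 7 = 439 days (rest of 1989, 1990, to 1991-01-07 in 1991).
439 ÷ 7 = 62 full weeks with remainder 5, so 62 more Wednesdays after the first → 63.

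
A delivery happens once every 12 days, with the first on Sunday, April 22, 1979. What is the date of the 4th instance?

The 4th occurrence is 3 intervals after the first: 3 × 12 = 36 days after April 22, 1979.
April has 30 days — 8 days to the end of April leaves 28.
28 days into May → May 28, 1979.

May 28, 1979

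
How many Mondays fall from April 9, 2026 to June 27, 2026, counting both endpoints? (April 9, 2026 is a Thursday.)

April 9, 2026 is a Thursday; the first Monday on or after it is April 13, 2026 (4 days later).
From April 13, 2026 to June 27, 2026: 17 + 31 + 27 = 75 days (rest of April, May, June).
75 ÷ 7 = 10 full weeks with remainder 5, so 10 more Mondays after the first → 11.

11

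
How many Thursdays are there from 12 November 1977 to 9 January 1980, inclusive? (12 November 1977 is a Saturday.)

12 November 1977 is a Saturday; the first Thursday on or after it is 17 November 1977 (5 days later).
From 17 November 1977 to 9 January 1980: 44 + 365 + 365 + 9 = 783 days (rest of 1977, 1978, 1979, to 9 January 1980 in 1980).
783 ÷ 7 = 111 full weeks with remainder 6, so 111 more Thursdays after the first → 112.

112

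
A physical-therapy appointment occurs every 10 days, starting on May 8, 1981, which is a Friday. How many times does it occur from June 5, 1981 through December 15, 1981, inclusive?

20

Occurrences land 10·i days after May 8, 1981 for i = 0, 1, 2, …
June 5, 1981 is 28 days after the start; 28 ÷ 10 = 2 remainder 8; since the remainder is 8, round up to i = 3. First occurrence in the window: #4 on June 7, 1981 (3×10 = 30 days in).
December 15, 1981 is 221 days after the start; 221 ÷ 10 = 22 remainder 1. Last occurrence in the window: #23 on December 14, 1981.
Occurrences #4 through #23: 20 in total.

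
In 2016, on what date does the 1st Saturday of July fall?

July 2, 2016

The first Saturday of July 2016 is July 2.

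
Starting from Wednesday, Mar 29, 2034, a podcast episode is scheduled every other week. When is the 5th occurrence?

The 5th occurrence is 4 intervals after the first: 4 × 14 = 56 days after Mar 29, 2034.
Mar has 31 days — 2 days to the end of Mar leaves 54.
Apr has 30 days (24 left).
24 days into May → May 24, 2034.

May 24, 2034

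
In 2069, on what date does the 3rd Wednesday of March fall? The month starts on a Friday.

2069-03-20

March 2069 begins on a Friday, so the first Wednesday is March 6 (5 days later).
The 3rd Wednesday is 2 weeks later: 6 + 14 = 20.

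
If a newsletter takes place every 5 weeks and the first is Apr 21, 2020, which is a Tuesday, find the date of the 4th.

Aug 4, 2020

The 4th occurrence is 3 intervals after the first: 3 × 35 = 105 days after Apr 21, 2020.
Apr has 30 days — 9 days to the end of Apr leaves 96.
May has 31 days (65 left).
Jun has 30 days (35 left).
Jul has 31 days (4 left).
4 days into Aug → Aug 4, 2020.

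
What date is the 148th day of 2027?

28 May 2027

January has 31 days (148 − 31 = 117 remain).
February has 28 days (117 − 28 = 89 remain).
March has 31 days (89 − 31 = 58 remain).
April has 30 days (58 − 30 = 28 remain).
28 into May → May 28.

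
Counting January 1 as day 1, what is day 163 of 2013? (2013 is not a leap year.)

Jan has 31 days (163 − 31 = 132 remain).
Feb has 28 days (132 − 28 = 104 remain).
Mar has 31 days (104 − 31 = 73 remain).
Apr has 30 days (73 − 30 = 43 remain).
May has 31 days (43 − 31 = 12 remain).
12 into Jun → Jun 12.

Jun 12, 2013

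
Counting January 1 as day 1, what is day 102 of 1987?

January has 31 days (102 − 31 = 71 remain).
February has 28 days (71 − 28 = 43 remain).
March has 31 days (43 − 31 = 12 remain).
12 into April → April 12.

12 April 1987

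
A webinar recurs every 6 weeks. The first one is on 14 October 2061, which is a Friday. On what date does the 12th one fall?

The 12th occurrence is 11 intervals after the first: 11 × 42 = 462 days after 14 October 2061.
October has 31 days — 17 days to the end of October leaves 445.
From end of October to end of 2061 is 61 days (384 left).
2062 has 365 days (19 left).
19 days into January → 19 January 2063.

19 January 2063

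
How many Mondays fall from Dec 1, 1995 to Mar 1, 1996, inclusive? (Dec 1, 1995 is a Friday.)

13

Dec 1, 1995 is a Friday; the first Monday on or after it is Dec 4, 1995 (3 days later).
From Dec 4, 1995 to Mar 1, 1996: 27 + 31 + 29 + 1 = 88 days (rest of Dec, Jan, Feb, Mar).
88 ÷ 7 = 12 full weeks with remainder 4, so 12 more Mondays after the first → 13.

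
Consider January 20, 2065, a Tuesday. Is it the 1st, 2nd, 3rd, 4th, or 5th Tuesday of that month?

Day 20 falls in week ⌈20/7⌉ of the month.
Days 1–7 hold the 1st Tuesday, 8–14 the 2nd, 15–21 the 3rd, 22–28 the 4th, 29–31 the 5th.
20 is in the range for the 3rd.

3rd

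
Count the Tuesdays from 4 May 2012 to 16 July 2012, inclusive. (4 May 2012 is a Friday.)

10

4 May 2012 is a Friday; the first Tuesday on or after it is 8 May 2012 (4 days later).
From 8 May 2012 to 16 July 2012: 23 + 30 + 16 = 69 days (rest of May, June, July).
69 ÷ 7 = 9 full weeks with remainder 6, so 9 more Tuesdays after the first → 10.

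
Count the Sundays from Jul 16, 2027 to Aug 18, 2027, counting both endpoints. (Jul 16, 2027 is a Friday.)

Jul 16, 2027 is a Friday; the first Sunday on or after it is Jul 18, 2027 (2 days later).
From Jul 18, 2027 to Aug 18, 2027: 13 + 18 = 31 days (rest of Jul, Aug).
31 ÷ 7 = 4 full weeks with remainder 3, so 4 more Sundays after the first → 5.

5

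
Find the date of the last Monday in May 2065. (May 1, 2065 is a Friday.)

May 2065 begins on a Friday, so the first Monday is May 4 (3 days later).
May 2065 has 31 days. Adding weeks: 4, 11, 18, 25 — the last one ≤ 31 is the 25th.

May 25, 2065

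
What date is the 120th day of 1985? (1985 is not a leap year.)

1985-04-30

January has 31 days (120 − 31 = 89 remain).
February has 28 days (89 − 28 = 61 remain).
March has 31 days (61 − 31 = 30 remain).
30 into April → April 30.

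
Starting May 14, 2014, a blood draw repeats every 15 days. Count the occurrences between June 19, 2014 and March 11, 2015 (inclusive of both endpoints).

18

Occurrences land 15·i days after May 14, 2014 for i = 0, 1, 2, …
June 19, 2014 is 36 days after the start; 36 ÷ 15 = 2 remainder 6; since the remainder is 6, round up to i = 3. First occurrence in the window: #4 on June 28, 2014 (3×15 = 45 days in).
March 11, 2015 is 301 days after the start; 301 ÷ 15 = 20 remainder 1. Last occurrence in the window: #21 on March 10, 2015.
Occurrences #4 through #21: 18 in total.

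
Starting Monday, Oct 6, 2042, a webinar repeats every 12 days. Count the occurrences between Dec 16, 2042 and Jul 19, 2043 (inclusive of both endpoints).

18

Occurrences land 12·i days after Oct 6, 2042 for i = 0, 1, 2, …
Dec 16, 2042 is 71 days after the start; 71 ÷ 12 = 5 remainder 11; since the remainder is 11, round up to i = 6. First occurrence in the window: #7 on Dec 17, 2042 (6×12 = 72 days in).
Jul 19, 2043 is 286 days after the start; 286 ÷ 12 = 23 remainder 10. Last occurrence in the window: #24 on Jul 9, 2043.
Occurrences #7 through #24: 18 in total.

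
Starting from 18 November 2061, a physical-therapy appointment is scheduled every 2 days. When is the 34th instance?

23 January 2062

The 34th occurrence is 33 intervals after the first: 33 × 2 = 66 days after 18 November 2061.
November has 30 days — 12 days to the end of November leaves 54.
December has 31 days (23 left).
23 days into January → 23 January 2062.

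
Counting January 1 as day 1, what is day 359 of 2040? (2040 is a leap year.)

January has 31 days (359 − 31 = 328 remain).
February has 29 days (328 − 29 = 299 remain).
March has 31 days (299 − 31 = 268 remain).
April has 30 days (268 − 30 = 238 remain).
May has 31 days (238 − 31 = 207 remain).
June has 30 days (207 − 30 = 177 remain).
July has 31 days (177 − 31 = 146 remain).
August has 31 days (146 − 31 = 115 remain).
September has 30 days (115 − 30 = 85 remain).
October has 31 days (85 − 31 = 54 remain).
November has 30 days (54 − 30 = 24 remain).
24 into December → December 24.

24 December 2040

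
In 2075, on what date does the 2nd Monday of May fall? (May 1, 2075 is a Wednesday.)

May 2075 begins on a Wednesday, so the first Monday is May 6 (5 days later).
The 2nd Monday is 1 weeks later: 6 + 7 = 13.

May 13, 2075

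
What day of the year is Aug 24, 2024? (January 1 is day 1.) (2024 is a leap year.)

Days in months before Aug: 31 + 29 + 31 + 30 + 31 + 30 + 31 = 213.
Plus 24 days into Aug → day 237.

237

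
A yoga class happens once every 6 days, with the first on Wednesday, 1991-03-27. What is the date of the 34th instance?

The 34th occurrence is 33 intervals after the first: 33 × 6 = 198 days after 1991-03-27.
March has 31 days — 4 days to the end of March leaves 194.
April has 30 days (164 left).
May has 31 days (133 left).
June has 30 days (103 left).
July has 31 days (72 left).
August has 31 days (41 left).
September has 30 days (11 left).
11 days into October → 1991-10-11.

1991-10-11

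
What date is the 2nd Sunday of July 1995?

July 9, 1995

July 1995 begins on a Saturday, so the first Sunday is July 2 (1 day later).
The 2nd Sunday is 1 weeks later: 2 + 7 = 9.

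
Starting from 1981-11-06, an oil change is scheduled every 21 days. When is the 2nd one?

The 2nd occurrence is 1 interval after the first: 1 × 21 = 21 days after 1981-11-06.
21 days later is 1981-11-27.

1981-11-27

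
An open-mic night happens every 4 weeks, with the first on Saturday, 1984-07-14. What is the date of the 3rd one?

The 3rd occurrence is 2 intervals after the first: 2 × 28 = 56 days after 1984-07-14.
July has 31 days — 17 days to the end of July leaves 39.
August has 31 days (8 left).
8 days into September → 1984-09-08.

1984-09-08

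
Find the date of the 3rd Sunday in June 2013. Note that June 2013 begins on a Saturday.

June 2013 begins on a Saturday, so the first Sunday is June 2 (1 day later).
The 3rd Sunday is 2 weeks later: 2 + 14 = 16.

16 June 2013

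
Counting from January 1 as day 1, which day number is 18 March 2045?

Days in months before March: 31 + 28 = 59.
Plus 18 days into March → day 77.

77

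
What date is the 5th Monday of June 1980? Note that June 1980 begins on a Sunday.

June 1980 begins on a Sunday, so the first Monday is June 2 (1 day later).
The 5th Monday is 4 weeks later: 2 + 28 = 30.

June 30, 1980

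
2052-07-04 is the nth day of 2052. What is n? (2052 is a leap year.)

186

Days in months before July: 31 + 29 + 31 + 30 + 31 + 30 = 182.
Plus 4 days into July → day 186.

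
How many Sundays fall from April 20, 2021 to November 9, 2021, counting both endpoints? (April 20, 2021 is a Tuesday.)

29

April 20, 2021 is a Tuesday; the first Sunday on or after it is April 25, 2021 (5 days later).
From April 25, 2021 to November 9, 2021: 5 + 31 + 30 + 31 + 31 + 30 + 31 + 9 = 198 days (rest of April, May, June, July, August, September, October, November).
198 ÷ 7 = 28 full weeks with remainder 2, so 28 more Sundays after the first → 29.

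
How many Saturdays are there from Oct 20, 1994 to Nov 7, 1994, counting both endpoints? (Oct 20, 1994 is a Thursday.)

Oct 20, 1994 is a Thursday; the first Saturday on or after it is Oct 22, 1994 (2 days later).
From Oct 22, 1994 to Nov 7, 1994: 9 + 7 = 16 days (rest of Oct, Nov).
16 ÷ 7 = 2 full weeks with remainder 2, so 2 more Saturdays after the first → 3.

3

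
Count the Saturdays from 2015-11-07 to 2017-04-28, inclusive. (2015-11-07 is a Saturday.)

77

2015-11-07 is a Saturday; the first Saturday on or after it is 2015-11-07.
From 2015-11-07 to 2017-04-28: 54 + 366 + 118 = 538 days (rest of 2015, 2016, to 2017-04-28 in 2017).
538 ÷ 7 = 76 full weeks with remainder 6, so 76 more Saturdays after the first → 77.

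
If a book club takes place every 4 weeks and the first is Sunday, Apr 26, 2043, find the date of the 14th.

Apr 24, 2044

The 14th occurrence is 13 intervals after the first: 13 × 28 = 364 days after Apr 26, 2043.
Apr has 30 days — 4 days to the end of Apr leaves 360.
May has 31 days (329 left).
Jun has 30 days (299 left).
Jul has 31 days (268 left).
Aug has 31 days (237 left).
Sep has 30 days (207 left).
Oct has 31 days (176 left).
Nov has 30 days (146 left).
Dec has 31 days (115 left).
Jan has 31 days (84 left).
Feb has 29 days (55 left).
Mar has 31 days (24 left).
24 days into Apr → Apr 24, 2044.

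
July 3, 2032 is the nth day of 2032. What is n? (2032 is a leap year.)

185

Days in months before July: 31 + 29 + 31 + 30 + 31 + 30 = 182.
Plus 3 days into July → day 185.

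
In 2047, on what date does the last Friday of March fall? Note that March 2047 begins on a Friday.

March 2047 begins on a Friday, so the first Friday is March 1.
March 2047 has 31 days. Adding weeks: 1, 8, 15, 22, 29 — the last one ≤ 31 is the 29th.

March 29, 2047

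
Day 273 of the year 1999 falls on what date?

30 September 1999

January has 31 days (273 − 31 = 242 remain).
February has 28 days (242 − 28 = 214 remain).
March has 31 days (214 − 31 = 183 remain).
April has 30 days (183 − 30 = 153 remain).
May has 31 days (153 − 31 = 122 remain).
June has 30 days (122 − 30 = 92 remain).
July has 31 days (92 − 31 = 61 remain).
August has 31 days (61 − 31 = 30 remain).
30 into September → September 30.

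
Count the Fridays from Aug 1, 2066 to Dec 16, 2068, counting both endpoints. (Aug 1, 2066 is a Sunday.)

Aug 1, 2066 is a Sunday; the first Friday on or after it is Aug 6, 2066 (5 days later).
From Aug 6, 2066 to Dec 16, 2068: 147 + 365 + 351 = 863 days (rest of 2066, 2067, to Dec 16, 2068 in 2068).
863 ÷ 7 = 123 full weeks with remainder 2, so 123 more Fridays after the first → 124.

124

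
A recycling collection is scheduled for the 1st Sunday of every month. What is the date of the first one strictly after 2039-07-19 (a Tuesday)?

2039-08-07

July 2039 starts on a Friday, so its 1st Sunday is 2039-07-03 (2 days in).
That is not after 2039-07-19, so look at August 2039.
August 2039 starts on a Monday, so its 1st Sunday is 2039-08-07 (6 days in).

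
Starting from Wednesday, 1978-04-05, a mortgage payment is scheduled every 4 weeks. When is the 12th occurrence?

1979-02-07

The 12th occurrence is 11 intervals after the first: 11 × 28 = 308 days after 1978-04-05.
April has 30 days — 25 days to the end of April leaves 283.
May has 31 days (252 left).
June has 30 days (222 left).
July has 31 days (191 left).
August has 31 days (160 left).
September has 30 days (130 left).
October has 31 days (99 left).
November has 30 days (69 left).
December has 31 days (38 left).
January has 31 days (7 left).
7 days into February → 1979-02-07.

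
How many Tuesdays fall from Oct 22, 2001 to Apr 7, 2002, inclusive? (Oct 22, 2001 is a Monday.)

24

Oct 22, 2001 is a Monday; the first Tuesday on or after it is Oct 23, 2001 (1 day later).
From Oct 23, 2001 to Apr 7, 2002: 8 + 30 + 31 + 31 + 28 + 31 + 7 = 166 days (rest of Oct, Nov, Dec, Jan, Feb, Mar, Apr).
166 ÷ 7 = 23 full weeks with remainder 5, so 23 more Tuesdays after the first → 24.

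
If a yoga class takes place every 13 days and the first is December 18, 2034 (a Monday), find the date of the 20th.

August 22, 2035

The 20th occurrence is 19 intervals after the first: 19 × 13 = 247 days after December 18, 2034.
December has 31 days — 13 days to the end of December leaves 234.
January has 31 days (203 left).
February has 28 days (175 left).
March has 31 days (144 left).
April has 30 days (114 left).
May has 31 days (83 left).
June has 30 days (53 left).
July has 31 days (22 left).
22 days into August → August 22, 2035.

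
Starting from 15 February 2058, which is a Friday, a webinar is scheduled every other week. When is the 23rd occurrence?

The 23rd occurrence is 22 intervals after the first: 22 × 14 = 308 days after 15 February 2058.
February has 28 days — 13 days to the end of February leaves 295.
March has 31 days (264 left).
April has 30 days (234 left).
May has 31 days (203 left).
June has 30 days (173 left).
July has 31 days (142 left).
August has 31 days (111 left).
September has 30 days (81 left).
October has 31 days (50 left).
November has 30 days (20 left).
20 days into December → 20 December 2058.

20 December 2058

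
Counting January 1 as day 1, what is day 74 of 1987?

1987-03-15

January has 31 days (74 − 31 = 43 remain).
February has 28 days (43 − 28 = 15 remain).
15 into March → March 15.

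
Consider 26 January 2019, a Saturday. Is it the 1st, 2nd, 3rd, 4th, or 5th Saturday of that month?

Day 26 falls in week ⌈26/7⌉ of the month.
Days 1–7 hold the 1st Saturday, 8–14 the 2nd, 15–21 the 3rd, 22–28 the 4th, 29–31 the 5th.
26 is in the range for the 4th.

4th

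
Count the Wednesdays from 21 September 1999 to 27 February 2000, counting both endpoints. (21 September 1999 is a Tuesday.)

21 September 1999 is a Tuesday; the first Wednesday on or after it is 22 September 1999 (1 day later).
From 22 September 1999 to 27 February 2000: 8 + 31 + 30 + 31 + 31 + 27 = 158 days (rest of September, October, November, December, January, February).
158 ÷ 7 = 22 full weeks with remainder 4, so 22 more Wednesdays after the first → 23.

23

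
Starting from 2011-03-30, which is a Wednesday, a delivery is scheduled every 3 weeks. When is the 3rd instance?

2011-05-11

The 3rd occurrence is 2 intervals after the first: 2 × 21 = 42 days after 2011-03-30.
March has 31 days — 1 day to the end of March leaves 41.
April has 30 days (11 left).
11 days into May → 2011-05-11.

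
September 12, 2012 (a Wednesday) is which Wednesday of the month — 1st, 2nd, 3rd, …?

2nd

Day 12 falls in week ⌈12/7⌉ of the month.
Days 1–7 hold the 1st Wednesday, 8–14 the 2nd, 15–21 the 3rd, 22–28 the 4th, 29–31 the 5th.
12 is in the range for the 2nd.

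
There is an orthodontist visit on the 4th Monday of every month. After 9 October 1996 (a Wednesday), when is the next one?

28 October 1996

October 1996 starts on a Tuesday; its first Monday is the 7th, so the 4th Monday is the 28th — 28 October 1996.
28 October 1996 is after 9 October 1996, so that is the next one.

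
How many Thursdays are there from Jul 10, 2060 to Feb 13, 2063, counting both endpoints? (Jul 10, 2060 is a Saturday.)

135

Jul 10, 2060 is a Saturday; the first Thursday on or after it is Jul 15, 2060 (5 days later).
From Jul 15, 2060 to Feb 13, 2063: 169 + 365 + 365 + 44 = 943 days (rest of 2060, 2061, 2062, to Feb 13, 2063 in 2063).
943 ÷ 7 = 134 full weeks with remainder 5, so 134 more Thursdays after the first → 135.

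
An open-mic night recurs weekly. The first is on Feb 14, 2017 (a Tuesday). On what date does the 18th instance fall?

The 18th occurrence is 17 intervals after the first: 17 × 7 = 119 days after Feb 14, 2017.
Feb has 28 days — 14 days to the end of Feb leaves 105.
Mar has 31 days (74 left).
Apr has 30 days (44 left).
May has 31 days (13 left).
13 days into Jun → Jun 13, 2017.

Jun 13, 2017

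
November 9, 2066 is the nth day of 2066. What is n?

Days in months before November: 31 + 28 + 31 + 30 + 31 + 30 + 31 + 31 + 30 + 31 = 304.
Plus 9 days into November → day 313.

313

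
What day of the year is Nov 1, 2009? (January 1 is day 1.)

305

Days in months before Nov: 31 + 28 + 31 + 30 + 31 + 30 + 31 + 31 + 30 + 31 = 304.
Plus 1 day into Nov → day 305.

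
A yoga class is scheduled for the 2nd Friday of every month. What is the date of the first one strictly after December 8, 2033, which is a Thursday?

December 2033 starts on a Thursday; its first Friday is the 2nd, so the 2nd Friday is the 9th — December 9, 2033.
December 9, 2033 is after December 8, 2033, so that is the next one.

December 9, 2033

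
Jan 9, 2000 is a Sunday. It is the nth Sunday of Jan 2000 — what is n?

2nd

Day 9 falls in week ⌈9/7⌉ of the month.
Days 1–7 hold the 1st Sunday, 8–14 the 2nd, 15–21 the 3rd, 22–28 the 4th, 29–31 the 5th.
9 is in the range for the 2nd.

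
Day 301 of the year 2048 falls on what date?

January has 31 days (301 − 31 = 270 remain).
February has 29 days (270 − 29 = 241 remain).
March has 31 days (241 − 31 = 210 remain).
April has 30 days (210 − 30 = 180 remain).
May has 31 days (180 − 31 = 149 remain).
June has 30 days (149 − 30 = 119 remain).
July has 31 days (119 − 31 = 88 remain).
August has 31 days (88 − 31 = 57 remain).
September has 30 days (57 − 30 = 27 remain).
27 into October → October 27.

October 27, 2048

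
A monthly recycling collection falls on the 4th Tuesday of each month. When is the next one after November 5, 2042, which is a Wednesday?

November 25, 2042

November 2042 starts on a Saturday; its first Tuesday is the 4th, so the 4th Tuesday is the 25th — November 25, 2042.
November 25, 2042 is after November 5, 2042, so that is the next one.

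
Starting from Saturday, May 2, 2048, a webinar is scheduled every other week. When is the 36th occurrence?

The 36th occurrence is 35 intervals after the first: 35 × 14 = 490 days after May 2, 2048.
May has 31 days — 29 days to the end of May leaves 461.
From end of May to end of 2048 is 214 days (247 left).
January has 31 days (216 left).
February has 28 days (188 left).
March has 31 days (157 left).
April has 30 days (127 left).
May has 31 days (96 left).
June has 30 days (66 left).
July has 31 days (35 left).
August has 31 days (4 left).
4 days into September → September 4, 2049.

September 4, 2049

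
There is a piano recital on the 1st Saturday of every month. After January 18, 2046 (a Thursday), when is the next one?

January 2046 starts on a Monday, so its 1st Saturday is January 6, 2046 (5 days in).
That is not after January 18, 2046, so look at February 2046.
February 2046 starts on a Thursday, so its 1st Saturday is February 3, 2046 (2 days in).

February 3, 2046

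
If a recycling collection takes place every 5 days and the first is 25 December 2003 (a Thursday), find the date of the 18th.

The 18th occurrence is 17 intervals after the first: 17 × 5 = 85 days after 25 December 2003.
December has 31 days — 6 days to the end of December leaves 79.
January has 31 days (48 left).
February has 29 days (19 left).
19 days into March → 19 March 2004.

19 March 2004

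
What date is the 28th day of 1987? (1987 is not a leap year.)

January 28, 1987

28 into January → January 28.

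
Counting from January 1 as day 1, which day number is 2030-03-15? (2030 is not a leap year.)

74

Days in months before March: 31 + 28 = 59.
Plus 15 days into March → day 74.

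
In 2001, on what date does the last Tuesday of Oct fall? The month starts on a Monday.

Oct 30, 2001

Oct 2001 begins on a Monday, so the first Tuesday is Oct 2 (1 day later).
Oct 2001 has 31 days. Adding weeks: 2, 9, 16, 23, 30 — the last one ≤ 31 is the 30th.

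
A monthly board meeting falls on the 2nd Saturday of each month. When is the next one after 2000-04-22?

2000-05-13

April 2000 starts on a Saturday; its first Saturday is the 1st, so the 2nd Saturday is the 8th — 2000-04-08.
That is not after 2000-04-22, so look at May 2000.
May 2000 starts on a Monday; its first Saturday is the 6th, so the 2nd Saturday is the 13th — 2000-05-13.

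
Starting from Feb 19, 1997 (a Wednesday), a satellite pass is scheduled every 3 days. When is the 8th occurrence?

Mar 12, 1997

The 8th occurrence is 7 intervals after the first: 7 × 3 = 21 days after Feb 19, 1997.
Feb has 28 days — 9 days to the end of Feb leaves 12.
12 days into Mar → Mar 12, 1997.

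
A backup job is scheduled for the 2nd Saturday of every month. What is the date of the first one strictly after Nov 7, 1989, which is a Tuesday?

Nov 1989 starts on a Wednesday; its first Saturday is the 4th, so the 2nd Saturday is the 11th — Nov 11, 1989.
Nov 11, 1989 is after Nov 7, 1989, so that is the next one.

Nov 11, 1989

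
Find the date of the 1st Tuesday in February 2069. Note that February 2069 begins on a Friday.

February 2069 begins on a Friday, so the first Tuesday is February 5 (4 days later).

February 5, 2069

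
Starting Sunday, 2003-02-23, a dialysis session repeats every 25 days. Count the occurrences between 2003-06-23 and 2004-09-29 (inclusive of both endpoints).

19

Occurrences land 25·i days after 2003-02-23 for i = 0, 1, 2, …
2003-06-23 is 120 days after the start; 120 ÷ 25 = 4 remainder 20; since the remainder is 20, round up to i = 5. First occurrence in the window: #6 on 2003-06-28 (5×25 = 125 days in).
2004-09-29 is 584 days after the start; 584 ÷ 25 = 23 remainder 9. Last occurrence in the window: #24 on 2004-09-20.
Occurrences #6 through #24: 19 in total.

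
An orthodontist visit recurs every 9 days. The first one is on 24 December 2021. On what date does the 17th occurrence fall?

The 17th occurrence is 16 intervals after the first: 16 × 9 = 144 days after 24 December 2021.
December has 31 days — 7 days to the end of December leaves 137.
January has 31 days (106 left).
February has 28 days (78 left).
March has 31 days (47 left).
April has 30 days (17 left).
17 days into May → 17 May 2022.

17 May 2022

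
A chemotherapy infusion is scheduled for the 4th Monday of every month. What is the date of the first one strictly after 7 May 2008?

26 May 2008

May 2008 starts on a Thursday; its first Monday is the 5th, so the 4th Monday is the 26th — 26 May 2008.
26 May 2008 is after 7 May 2008, so that is the next one.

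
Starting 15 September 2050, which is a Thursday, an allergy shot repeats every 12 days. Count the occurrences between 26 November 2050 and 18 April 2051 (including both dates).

12

Occurrences land 12·i days after 15 September 2050 for i = 0, 1, 2, …
26 November 2050 is 72 days after the start; 72 ÷ 12 = 6 remainder 0. First occurrence in the window: #7 on 26 November 2050 (6×12 = 72 days in).
18 April 2051 is 215 days after the start; 215 ÷ 12 = 17 remainder 11. Last occurrence in the window: #18 on 7 April 2051.
Occurrences #7 through #18: 12 in total.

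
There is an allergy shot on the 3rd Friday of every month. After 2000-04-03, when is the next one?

2000-04-21

April 2000 starts on a Saturday; its first Friday is the 7th, so the 3rd Friday is the 21st — 2000-04-21.
2000-04-21 is after 2000-04-03, so that is the next one.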